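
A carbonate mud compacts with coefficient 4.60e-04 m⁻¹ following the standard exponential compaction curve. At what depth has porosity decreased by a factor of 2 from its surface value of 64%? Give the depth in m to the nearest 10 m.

Working in km (1 km = 1000 m; β in km⁻¹ = β in m⁻¹ × 1000):
n/n₀ = 1/2 ⇒ exp(−β·z) = 1/2 ⇒ z = ln(2) / β
z = 0.6931 / 0.46 = 1.507 km

1510 m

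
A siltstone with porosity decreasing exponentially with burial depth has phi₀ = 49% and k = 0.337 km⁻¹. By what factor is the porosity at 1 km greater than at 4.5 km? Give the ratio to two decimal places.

3.25

phi(d₁)/phi(d₂) = e^(−k·d₁)/e^(−k·d₂) = e^{k(d₂−d₁)}
= exp(0.337 × 3.5) = exp(1.179) = 3.2527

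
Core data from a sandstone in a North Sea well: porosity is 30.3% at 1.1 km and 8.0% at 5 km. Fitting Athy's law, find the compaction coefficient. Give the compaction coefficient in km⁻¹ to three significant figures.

0.341 km⁻¹

Athy: φ(z) = φ₀ e^(−βz) ⇒ φ₁/φ₂ = e^{β(z₂−z₁)} ⇒ β = ln(φ₁/φ₂)/(z₂−z₁)
β = ln(0.303/0.08) / (5 − 1.1) = ln(3.787) / 3.9 = 1.3317 / 3.9 = 0.3415 km⁻¹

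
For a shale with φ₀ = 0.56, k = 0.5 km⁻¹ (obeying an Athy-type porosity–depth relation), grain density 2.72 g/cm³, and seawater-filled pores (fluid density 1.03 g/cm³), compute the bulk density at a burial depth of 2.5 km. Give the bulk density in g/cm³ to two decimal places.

Porosity at depth: φ = 0.56·exp(−0.5×2.5) = 0.56×0.2865 = 0.1604
Bulk density: ρ_b = (1−φ)ρ_g + φ·ρ_f = 0.8396×2.72 + 0.1604×1.03
       = 2.284 + 0.165 = 2.449 g/cm³

2.45 g/cm³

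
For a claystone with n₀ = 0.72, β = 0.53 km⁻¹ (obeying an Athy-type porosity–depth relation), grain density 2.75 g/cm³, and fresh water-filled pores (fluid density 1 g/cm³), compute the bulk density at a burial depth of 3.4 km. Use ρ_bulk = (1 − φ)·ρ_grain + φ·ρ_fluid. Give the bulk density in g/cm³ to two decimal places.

Porosity at depth: n = 0.72·exp(−0.53×3.4) = 0.72×0.1650 = 0.1188
Bulk density: ρ_b = (1−n)ρ_g + n·ρ_f = 0.8812×2.75 + 0.1188×1
       = 2.423 + 0.119 = 2.542 g/cm³

2.54 g/cm³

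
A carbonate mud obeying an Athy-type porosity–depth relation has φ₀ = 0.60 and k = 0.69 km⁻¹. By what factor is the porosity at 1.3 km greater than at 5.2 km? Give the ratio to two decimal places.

φ(d₁)/φ(d₂) = e^(−k·d₁)/e^(−k·d₂) = e^{k(d₂−d₁)}
= exp(0.69 × 3.9) = exp(2.691) = 14.7464

14.75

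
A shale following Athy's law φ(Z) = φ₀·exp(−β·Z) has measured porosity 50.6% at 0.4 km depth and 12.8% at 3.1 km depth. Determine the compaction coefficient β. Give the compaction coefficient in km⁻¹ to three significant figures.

0.509 km⁻¹

Athy: φ(Z) = φ₀ e^(−βZ) ⇒ φ₁/φ₂ = e^{β(Z₂−Z₁)} ⇒ β = ln(φ₁/φ₂)/(Z₂−Z₁)
β = ln(0.506/0.128) / (3.1 − 0.4) = ln(3.953) / 2.7 = 1.3745 / 2.7 = 0.5091 km⁻¹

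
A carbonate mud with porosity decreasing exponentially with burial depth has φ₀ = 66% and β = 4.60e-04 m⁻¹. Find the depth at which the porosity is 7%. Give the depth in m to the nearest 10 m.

Working in km (1 km = 1000 m; β in km⁻¹ = β in m⁻¹ × 1000):
Invert Athy's law: z = ln(φ₀/φ) / β
z = ln(0.66/0.07) / 0.46 = ln(9.429) / 0.46 = 2.2437 / 0.46 = 4.878 km

4880 m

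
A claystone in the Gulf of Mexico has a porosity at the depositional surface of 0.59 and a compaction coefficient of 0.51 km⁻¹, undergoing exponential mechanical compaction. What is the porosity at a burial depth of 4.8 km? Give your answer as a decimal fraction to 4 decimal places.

φ = φ₀·exp(−c·d) = 0.59 × exp(−0.51 × 4.8) = 0.59 × exp(−2.448)
  = 0.59 × 0.0865 = 0.0510

0.0510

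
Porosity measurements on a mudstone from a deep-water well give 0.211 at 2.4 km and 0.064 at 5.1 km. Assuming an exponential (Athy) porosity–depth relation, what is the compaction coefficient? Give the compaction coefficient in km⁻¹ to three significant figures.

0.442 km⁻¹

Athy: φ(z) = φ₀ e^(−kz) ⇒ φ₁/φ₂ = e^{k(z₂−z₁)} ⇒ k = ln(φ₁/φ₂)/(z₂−z₁)
k = ln(0.211/0.064) / (5.1 − 2.4) = ln(3.297) / 2.7 = 1.1930 / 2.7 = 0.4418 km⁻¹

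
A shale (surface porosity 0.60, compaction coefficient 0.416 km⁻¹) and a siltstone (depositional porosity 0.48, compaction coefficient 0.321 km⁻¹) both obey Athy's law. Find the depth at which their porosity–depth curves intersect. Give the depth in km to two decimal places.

Set φ₀ₐ e^(−cₐZ) = φ₀ᵦ e^(−cᵦZ) ⇒ ln(φ₀ₐ/φ₀ᵦ) = (cₐ − cᵦ)·Z
Z = ln(0.6/0.48) / (0.416 − 0.321) = 0.2231 / 0.095 = 2.349 km

2.35 km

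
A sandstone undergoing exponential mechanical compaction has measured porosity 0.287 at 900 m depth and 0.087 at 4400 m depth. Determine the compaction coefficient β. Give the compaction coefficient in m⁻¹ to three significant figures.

Working in km (1 km = 1000 m; β in km⁻¹ = β in m⁻¹ × 1000):
Athy: φ(Z) = φ₀ e^(−βZ) ⇒ φ₁/φ₂ = e^{β(Z₂−Z₁)} ⇒ β = ln(φ₁/φ₂)/(Z₂−Z₁)
β = ln(0.287/0.087) / (4.4 − 0.9) = ln(3.299) / 3.5 = 1.1936 / 3.5 = 0.341 km⁻¹

0.000341 m⁻¹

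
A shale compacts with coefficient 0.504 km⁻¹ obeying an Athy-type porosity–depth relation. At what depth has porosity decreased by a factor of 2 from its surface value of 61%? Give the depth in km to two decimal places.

1.38 km

phi/phi₀ = 1/2 ⇒ exp(−β·Z) = 1/2 ⇒ Z = ln(2) / β
Z = 0.6931 / 0.504 = 1.375 km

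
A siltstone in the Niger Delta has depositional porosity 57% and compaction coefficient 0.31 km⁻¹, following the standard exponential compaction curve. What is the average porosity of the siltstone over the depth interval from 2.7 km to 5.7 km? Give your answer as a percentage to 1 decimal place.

⟨n⟩ = (1/(z₂−z₁)) ∫ n₀ e^(−cz) dz = n₀·(e^(−c·z₁) − e^(−c·z₂)) / (c·(z₂−z₁))
e^(−0.31×2.7) = 0.4330; e^(−0.31×5.7) = 0.1708
⟨n⟩ = 0.57 × (0.4330 − 0.1708) / (0.31 × 3) = 0.57 × 0.2819 = 0.1607

16.1%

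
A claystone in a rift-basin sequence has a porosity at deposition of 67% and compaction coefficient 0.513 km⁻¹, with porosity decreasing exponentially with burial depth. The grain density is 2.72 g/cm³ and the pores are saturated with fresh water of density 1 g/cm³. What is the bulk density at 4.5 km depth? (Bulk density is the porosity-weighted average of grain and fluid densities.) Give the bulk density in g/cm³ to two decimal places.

Porosity at depth: φ = 0.67·exp(−0.513×4.5) = 0.67×0.0994 = 0.0666
Bulk density: ρ_b = (1−φ)ρ_g + φ·ρ_f = 0.9334×2.72 + 0.0666×1
       = 2.539 + 0.067 = 2.605 g/cm³

2.61 g/cm³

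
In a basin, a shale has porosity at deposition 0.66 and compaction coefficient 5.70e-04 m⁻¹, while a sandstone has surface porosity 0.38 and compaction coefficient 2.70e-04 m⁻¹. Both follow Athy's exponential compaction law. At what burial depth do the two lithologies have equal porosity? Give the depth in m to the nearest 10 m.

Working in km (1 km = 1000 m; k in km⁻¹ = k in m⁻¹ × 1000):
Set φ₀ₐ e^(−kₐZ) = φ₀ᵦ e^(−kᵦZ) ⇒ ln(φ₀ₐ/φ₀ᵦ) = (kₐ − kᵦ)·Z
Z = ln(0.66/0.38) / (0.57 − 0.27) = 0.5521 / 0.3 = 1.840 km

1840 m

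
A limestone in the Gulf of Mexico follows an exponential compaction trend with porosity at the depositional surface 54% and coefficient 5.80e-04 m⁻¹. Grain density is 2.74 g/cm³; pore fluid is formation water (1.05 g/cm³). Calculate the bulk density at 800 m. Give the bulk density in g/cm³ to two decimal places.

2.17 g/cm³

Working in km (1 km = 1000 m; k in km⁻¹ = k in m⁻¹ × 1000):
Porosity at depth: φ = 0.54·exp(−0.58×0.8) = 0.54×0.6288 = 0.3395
Bulk density: ρ_b = (1−φ)ρ_g + φ·ρ_f = 0.6605×2.74 + 0.3395×1.05
       = 1.810 + 0.357 = 2.166 g/cm³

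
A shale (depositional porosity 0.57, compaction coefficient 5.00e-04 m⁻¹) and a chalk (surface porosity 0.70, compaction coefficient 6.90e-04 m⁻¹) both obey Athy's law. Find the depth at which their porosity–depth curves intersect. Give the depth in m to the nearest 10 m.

1080 m

Working in km (1 km = 1000 m; β in km⁻¹ = β in m⁻¹ × 1000):
Set n₀ₐ e^(−βₐZ) = n₀ᵦ e^(−βᵦZ) ⇒ ln(n₀ₐ/n₀ᵦ) = (βₐ − βᵦ)·Z
Z = ln(0.57/0.7) / (0.5 − 0.69) = -0.2054 / -0.19 = 1.081 km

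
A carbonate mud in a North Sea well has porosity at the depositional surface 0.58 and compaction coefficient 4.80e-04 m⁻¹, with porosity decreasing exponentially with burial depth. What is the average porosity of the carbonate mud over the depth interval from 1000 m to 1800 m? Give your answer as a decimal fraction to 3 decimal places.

Working in km (1 km = 1000 m; k in km⁻¹ = k in m⁻¹ × 1000):
⟨n⟩ = (1/(d₂−d₁)) ∫ n₀ e^(−kd) dd = n₀·(e^(−k·d₁) − e^(−k·d₂)) / (k·(d₂−d₁))
e^(−0.48×1) = 0.6188; e^(−0.48×1.8) = 0.4215
⟨n⟩ = 0.58 × (0.6188 − 0.4215) / (0.48 × 0.8) = 0.58 × 0.5138 = 0.2980

0.298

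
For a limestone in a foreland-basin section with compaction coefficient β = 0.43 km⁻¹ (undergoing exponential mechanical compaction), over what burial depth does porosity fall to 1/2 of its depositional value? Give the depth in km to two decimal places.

φ/φ₀ = 1/2 ⇒ exp(−β·z) = 1/2 ⇒ z = ln(2) / β
z = 0.6931 / 0.43 = 1.612 km

1.61 km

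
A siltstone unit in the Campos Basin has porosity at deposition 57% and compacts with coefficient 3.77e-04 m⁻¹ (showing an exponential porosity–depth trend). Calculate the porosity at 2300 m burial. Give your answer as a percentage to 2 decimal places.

23.95%

Working in km (1 km = 1000 m; β in km⁻¹ = β in m⁻¹ × 1000):
phi = phi₀·exp(−β·Z) = 0.57 × exp(−0.377 × 2.3) = 0.57 × exp(−0.8671)
  = 0.57 × 0.4202 = 0.2395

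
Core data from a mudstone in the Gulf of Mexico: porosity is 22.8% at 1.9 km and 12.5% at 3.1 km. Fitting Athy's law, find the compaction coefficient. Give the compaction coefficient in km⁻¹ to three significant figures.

Athy: n(Z) = n₀ e^(−βZ) ⇒ n₁/n₂ = e^{β(Z₂−Z₁)} ⇒ β = ln(n₁/n₂)/(Z₂−Z₁)
β = ln(0.228/0.125) / (3.1 − 1.9) = ln(1.824) / 1.2 = 0.6010 / 1.2 = 0.5009 km⁻¹

0.501 km⁻¹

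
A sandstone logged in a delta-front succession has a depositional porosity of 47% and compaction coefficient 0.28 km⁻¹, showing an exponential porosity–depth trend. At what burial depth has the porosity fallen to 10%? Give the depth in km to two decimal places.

Invert Athy's law: z = ln(φ₀/φ) / k
z = ln(0.47/0.1) / 0.28 = ln(4.7) / 0.28 = 1.5476 / 0.28 = 5.527 km

5.53 km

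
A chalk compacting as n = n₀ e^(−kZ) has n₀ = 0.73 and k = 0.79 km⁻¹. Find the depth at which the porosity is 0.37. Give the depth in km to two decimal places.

0.86 km

Invert Athy's law: Z = ln(n₀/n) / k
Z = ln(0.73/0.37) / 0.79 = ln(1.973) / 0.79 = 0.6795 / 0.79 = 0.860 km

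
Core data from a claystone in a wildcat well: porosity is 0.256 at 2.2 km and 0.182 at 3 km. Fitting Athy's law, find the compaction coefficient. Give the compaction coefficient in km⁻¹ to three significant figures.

0.426 km⁻¹

Athy: φ(d) = φ₀ e^(−cd) ⇒ φ₁/φ₂ = e^{c(d₂−d₁)} ⇒ c = ln(φ₁/φ₂)/(d₂−d₁)
c = ln(0.256/0.182) / (3 − 2.2) = ln(1.407) / 0.8 = 0.3412 / 0.8 = 0.4265 km⁻¹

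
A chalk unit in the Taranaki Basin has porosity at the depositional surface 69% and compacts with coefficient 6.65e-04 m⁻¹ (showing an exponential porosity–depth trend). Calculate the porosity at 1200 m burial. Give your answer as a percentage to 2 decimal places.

Working in km (1 km = 1000 m; k in km⁻¹ = k in m⁻¹ × 1000):
φ = φ₀·exp(−k·d) = 0.69 × exp(−0.665 × 1.2) = 0.69 × exp(−0.798)
  = 0.69 × 0.4502 = 0.3107

31.07%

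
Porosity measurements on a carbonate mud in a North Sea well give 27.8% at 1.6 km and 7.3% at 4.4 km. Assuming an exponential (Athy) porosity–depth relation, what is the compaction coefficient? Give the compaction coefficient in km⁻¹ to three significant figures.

Athy: n(d) = n₀ e^(−kd) ⇒ n₁/n₂ = e^{k(d₂−d₁)} ⇒ k = ln(n₁/n₂)/(d₂−d₁)
k = ln(0.278/0.073) / (4.4 − 1.6) = ln(3.808) / 2.8 = 1.3372 / 2.8 = 0.4776 km⁻¹

0.478 km⁻¹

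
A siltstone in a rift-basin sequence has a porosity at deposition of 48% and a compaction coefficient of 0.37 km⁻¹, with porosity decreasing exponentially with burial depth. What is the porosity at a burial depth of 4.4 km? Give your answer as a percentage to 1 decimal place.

9.4%

n = n₀·exp(−k·d) = 0.48 × exp(−0.37 × 4.4) = 0.48 × exp(−1.628)
  = 0.48 × 0.1963 = 0.0942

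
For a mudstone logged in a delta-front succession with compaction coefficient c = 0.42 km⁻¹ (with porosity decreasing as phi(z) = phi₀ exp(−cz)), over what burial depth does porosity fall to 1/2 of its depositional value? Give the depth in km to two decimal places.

phi/phi₀ = 1/2 ⇒ exp(−c·z) = 1/2 ⇒ z = ln(2) / c
z = 0.6931 / 0.42 = 1.650 km

1.65 km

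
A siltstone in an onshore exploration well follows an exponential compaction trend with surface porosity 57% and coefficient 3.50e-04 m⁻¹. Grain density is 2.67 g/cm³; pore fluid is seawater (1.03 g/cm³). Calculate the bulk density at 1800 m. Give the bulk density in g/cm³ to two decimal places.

2.17 g/cm³

Working in km (1 km = 1000 m; k in km⁻¹ = k in m⁻¹ × 1000):
Porosity at depth: phi = 0.57·exp(−0.35×1.8) = 0.57×0.5326 = 0.3036
Bulk density: ρ_b = (1−phi)ρ_g + phi·ρ_f = 0.6964×2.67 + 0.3036×1.03
       = 1.859 + 0.313 = 2.172 g/cm³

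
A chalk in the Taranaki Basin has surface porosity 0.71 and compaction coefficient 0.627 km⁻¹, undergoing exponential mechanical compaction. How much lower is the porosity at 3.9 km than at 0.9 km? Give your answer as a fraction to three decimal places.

n(0.9) = 0.71·e^(−0.627×0.9) = 0.4038
n(3.9) = 0.71·e^(−0.627×3.9) = 0.0616
Δn = 0.4038 − 0.0616 = 0.3423

0.342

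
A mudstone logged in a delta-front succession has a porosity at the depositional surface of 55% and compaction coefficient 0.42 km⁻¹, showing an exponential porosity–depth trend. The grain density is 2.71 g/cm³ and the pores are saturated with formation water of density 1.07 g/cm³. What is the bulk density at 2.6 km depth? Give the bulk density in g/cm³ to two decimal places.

Porosity at depth: phi = 0.55·exp(−0.42×2.6) = 0.55×0.3355 = 0.1845
Bulk density: ρ_b = (1−phi)ρ_g + phi·ρ_f = 0.8155×2.71 + 0.1845×1.07
       = 2.210 + 0.197 = 2.407 g/cm³

2.41 g/cm³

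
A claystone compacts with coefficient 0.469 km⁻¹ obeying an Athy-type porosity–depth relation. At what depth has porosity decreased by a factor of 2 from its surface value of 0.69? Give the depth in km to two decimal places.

1.48 km

phi/phi₀ = 1/2 ⇒ exp(−c·d) = 1/2 ⇒ d = ln(2) / c
d = 0.6931 / 0.469 = 1.478 km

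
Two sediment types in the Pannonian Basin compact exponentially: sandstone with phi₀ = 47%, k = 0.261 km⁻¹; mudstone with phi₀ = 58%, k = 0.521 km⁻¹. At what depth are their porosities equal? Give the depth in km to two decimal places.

0.81 km

Set phi₀ₐ e^(−kₐz) = phi₀ᵦ e^(−kᵦz) ⇒ ln(phi₀ₐ/phi₀ᵦ) = (kₐ − kᵦ)·z
z = ln(0.47/0.58) / (0.261 − 0.521) = -0.2103 / -0.26 = 0.809 km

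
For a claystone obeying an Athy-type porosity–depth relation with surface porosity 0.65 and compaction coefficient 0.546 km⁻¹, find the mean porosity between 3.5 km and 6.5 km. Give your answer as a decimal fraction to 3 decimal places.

⟨φ⟩ = (1/(d₂−d₁)) ∫ φ₀ e^(−cd) dd = φ₀·(e^(−c·d₁) − e^(−c·d₂)) / (c·(d₂−d₁))
e^(−0.546×3.5) = 0.1479; e^(−0.546×6.5) = 0.0288
⟨φ⟩ = 0.65 × (0.1479 − 0.0288) / (0.546 × 3) = 0.65 × 0.0728 = 0.0473

0.047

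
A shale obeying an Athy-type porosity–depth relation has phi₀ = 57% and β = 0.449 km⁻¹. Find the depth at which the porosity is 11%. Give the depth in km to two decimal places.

Invert Athy's law: z = ln(phi₀/phi) / β
z = ln(0.57/0.11) / 0.449 = ln(5.182) / 0.449 = 1.6452 / 0.449 = 3.664 km

3.66 km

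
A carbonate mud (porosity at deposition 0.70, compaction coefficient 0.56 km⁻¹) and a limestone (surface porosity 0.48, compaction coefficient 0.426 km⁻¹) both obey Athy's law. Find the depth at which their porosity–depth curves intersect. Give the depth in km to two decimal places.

Set φ₀ₐ e^(−kₐZ) = φ₀ᵦ e^(−kᵦZ) ⇒ ln(φ₀ₐ/φ₀ᵦ) = (kₐ − kᵦ)·Z
Z = ln(0.7/0.48) / (0.56 − 0.426) = 0.3773 / 0.134 = 2.816 km

2.82 km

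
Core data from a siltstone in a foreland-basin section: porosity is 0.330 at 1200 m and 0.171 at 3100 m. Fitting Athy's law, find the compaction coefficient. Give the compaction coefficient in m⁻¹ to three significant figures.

0.000346 m⁻¹

Working in km (1 km = 1000 m; k in km⁻¹ = k in m⁻¹ × 1000):
Athy: n(Z) = n₀ e^(−kZ) ⇒ n₁/n₂ = e^{k(Z₂−Z₁)} ⇒ k = ln(n₁/n₂)/(Z₂−Z₁)
k = ln(0.33/0.171) / (3.1 − 1.2) = ln(1.93) / 1.9 = 0.6574 / 1.9 = 0.346 km⁻¹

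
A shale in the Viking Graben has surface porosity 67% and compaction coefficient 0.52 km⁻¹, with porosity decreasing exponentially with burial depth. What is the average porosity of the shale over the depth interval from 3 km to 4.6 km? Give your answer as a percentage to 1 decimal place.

⟨n⟩ = (1/(Z₂−Z₁)) ∫ n₀ e^(−βZ) dZ = n₀·(e^(−β·Z₁) − e^(−β·Z₂)) / (β·(Z₂−Z₁))
e^(−0.52×3) = 0.2101; e^(−0.52×4.6) = 0.0914
⟨n⟩ = 0.67 × (0.2101 − 0.0914) / (0.52 × 1.6) = 0.67 × 0.1427 = 0.0956

9.6%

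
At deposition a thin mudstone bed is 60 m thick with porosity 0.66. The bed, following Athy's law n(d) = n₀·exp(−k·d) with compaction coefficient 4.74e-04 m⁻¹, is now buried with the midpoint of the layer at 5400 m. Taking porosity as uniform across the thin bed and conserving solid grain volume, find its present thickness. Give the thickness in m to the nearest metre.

21 m

Working in km (1 km = 1000 m; k in km⁻¹ = k in m⁻¹ × 1000):
Porosity at 5.4 km: n = 0.66·exp(−0.474×5.4) = 0.0510
Solid-volume conservation: h(1−n) = h₀(1−n₀) ⇒ h = h₀·(1−n₀)/(1−n)
h = 0.06 × (1 − 0.66)/(1 − 0.0510) = 0.06 × 0.3583 = 0.0215 km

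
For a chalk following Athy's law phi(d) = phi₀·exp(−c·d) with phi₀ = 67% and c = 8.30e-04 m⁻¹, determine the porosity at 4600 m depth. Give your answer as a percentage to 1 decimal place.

Working in km (1 km = 1000 m; c in km⁻¹ = c in m⁻¹ × 1000):
phi = phi₀·exp(−c·d) = 0.67 × exp(−0.83 × 4.6) = 0.67 × exp(−3.818)
  = 0.67 × 0.0220 = 0.0147

1.5%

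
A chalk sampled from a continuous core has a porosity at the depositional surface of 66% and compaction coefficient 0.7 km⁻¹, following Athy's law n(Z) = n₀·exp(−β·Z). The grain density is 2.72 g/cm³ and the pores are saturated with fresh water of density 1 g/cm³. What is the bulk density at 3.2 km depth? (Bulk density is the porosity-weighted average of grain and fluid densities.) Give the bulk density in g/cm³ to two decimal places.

2.60 g/cm³

Porosity at depth: n = 0.66·exp(−0.7×3.2) = 0.66×0.1065 = 0.0703
Bulk density: ρ_b = (1−n)ρ_g + n·ρ_f = 0.9297×2.72 + 0.0703×1
       = 2.529 + 0.070 = 2.599 g/cm³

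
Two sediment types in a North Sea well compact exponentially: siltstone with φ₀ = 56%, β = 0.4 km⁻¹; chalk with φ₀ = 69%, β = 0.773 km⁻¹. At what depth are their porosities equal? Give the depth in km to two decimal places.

Set φ₀ₐ e^(−βₐd) = φ₀ᵦ e^(−βᵦd) ⇒ ln(φ₀ₐ/φ₀ᵦ) = (βₐ − βᵦ)·d
d = ln(0.56/0.69) / (0.4 − 0.773) = -0.2088 / -0.373 = 0.560 km

0.56 km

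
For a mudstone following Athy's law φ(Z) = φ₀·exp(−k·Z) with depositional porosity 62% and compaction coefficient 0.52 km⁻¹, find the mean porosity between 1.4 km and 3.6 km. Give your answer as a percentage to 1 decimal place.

17.8%

⟨φ⟩ = (1/(Z₂−Z₁)) ∫ φ₀ e^(−kZ) dZ = φ₀·(e^(−k·Z₁) − e^(−k·Z₂)) / (k·(Z₂−Z₁))
e^(−0.52×1.4) = 0.4829; e^(−0.52×3.6) = 0.1538
⟨φ⟩ = 0.62 × (0.4829 − 0.1538) / (0.52 × 2.2) = 0.62 × 0.2876 = 0.1783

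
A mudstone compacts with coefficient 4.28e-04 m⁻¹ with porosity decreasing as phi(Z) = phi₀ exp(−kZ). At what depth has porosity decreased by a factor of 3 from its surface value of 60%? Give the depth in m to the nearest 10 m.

Working in km (1 km = 1000 m; k in km⁻¹ = k in m⁻¹ × 1000):
phi/phi₀ = 1/3 ⇒ exp(−k·Z) = 1/3 ⇒ Z = ln(3) / k
Z = 1.0986 / 0.428 = 2.567 km

2570 m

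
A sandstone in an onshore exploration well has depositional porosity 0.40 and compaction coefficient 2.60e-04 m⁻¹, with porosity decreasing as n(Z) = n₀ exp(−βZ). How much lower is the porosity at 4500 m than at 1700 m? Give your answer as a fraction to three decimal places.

Working in km (1 km = 1000 m; β in km⁻¹ = β in m⁻¹ × 1000):
n(1.7) = 0.4·e^(−0.26×1.7) = 0.2571
n(4.5) = 0.4·e^(−0.26×4.5) = 0.1241
Δn = 0.2571 − 0.1241 = 0.1330

0.133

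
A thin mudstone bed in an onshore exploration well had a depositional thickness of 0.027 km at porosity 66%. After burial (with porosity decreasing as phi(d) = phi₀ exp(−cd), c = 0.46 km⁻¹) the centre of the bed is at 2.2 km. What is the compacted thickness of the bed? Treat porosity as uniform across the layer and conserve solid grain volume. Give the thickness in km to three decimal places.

0.012 km

Porosity at 2.2 km: phi = 0.66·exp(−0.46×2.2) = 0.2399
Solid-volume conservation: h(1−phi) = h₀(1−phi₀) ⇒ h = h₀·(1−phi₀)/(1−phi)
h = 0.027 × (1 − 0.66)/(1 − 0.2399) = 0.027 × 0.4473 = 0.0121 km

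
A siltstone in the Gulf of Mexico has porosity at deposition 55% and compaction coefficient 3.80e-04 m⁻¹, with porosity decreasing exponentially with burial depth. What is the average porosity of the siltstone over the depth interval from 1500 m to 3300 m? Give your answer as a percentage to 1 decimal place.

22.5%

Working in km (1 km = 1000 m; k in km⁻¹ = k in m⁻¹ × 1000):
⟨phi⟩ = (1/(Z₂−Z₁)) ∫ phi₀ e^(−kZ) dZ = phi₀·(e^(−k·Z₁) − e^(−k·Z₂)) / (k·(Z₂−Z₁))
e^(−0.38×1.5) = 0.5655; e^(−0.38×3.3) = 0.2854
⟨phi⟩ = 0.55 × (0.5655 − 0.2854) / (0.38 × 1.8) = 0.55 × 0.4096 = 0.2253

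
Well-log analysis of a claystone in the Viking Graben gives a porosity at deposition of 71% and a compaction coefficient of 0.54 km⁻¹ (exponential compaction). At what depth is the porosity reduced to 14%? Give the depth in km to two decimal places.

3.01 km

Invert Athy's law: d = ln(n₀/n) / β
d = ln(0.71/0.14) / 0.54 = ln(5.071) / 0.54 = 1.6236 / 0.54 = 3.007 km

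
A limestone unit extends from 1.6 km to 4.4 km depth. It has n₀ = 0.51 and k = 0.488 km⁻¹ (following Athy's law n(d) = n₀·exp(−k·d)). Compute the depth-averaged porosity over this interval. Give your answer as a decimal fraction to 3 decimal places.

0.127

⟨n⟩ = (1/(d₂−d₁)) ∫ n₀ e^(−kd) dd = n₀·(e^(−k·d₁) − e^(−k·d₂)) / (k·(d₂−d₁))
e^(−0.488×1.6) = 0.4580; e^(−0.488×4.4) = 0.1168
⟨n⟩ = 0.51 × (0.4580 − 0.1168) / (0.488 × 2.8) = 0.51 × 0.2497 = 0.1274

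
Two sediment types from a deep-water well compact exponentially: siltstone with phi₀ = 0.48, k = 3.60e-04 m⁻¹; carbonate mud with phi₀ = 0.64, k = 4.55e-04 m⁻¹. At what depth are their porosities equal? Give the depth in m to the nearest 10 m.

Working in km (1 km = 1000 m; k in km⁻¹ = k in m⁻¹ × 1000):
Set phi₀ₐ e^(−kₐd) = phi₀ᵦ e^(−kᵦd) ⇒ ln(phi₀ₐ/phi₀ᵦ) = (kₐ − kᵦ)·d
d = ln(0.48/0.64) / (0.36 − 0.455) = -0.2877 / -0.095 = 3.028 km

3030 m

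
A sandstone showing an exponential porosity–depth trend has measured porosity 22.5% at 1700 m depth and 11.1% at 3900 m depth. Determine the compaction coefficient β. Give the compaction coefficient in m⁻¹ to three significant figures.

0.000321 m⁻¹

Working in km (1 km = 1000 m; β in km⁻¹ = β in m⁻¹ × 1000):
Athy: n(d) = n₀ e^(−βd) ⇒ n₁/n₂ = e^{β(d₂−d₁)} ⇒ β = ln(n₁/n₂)/(d₂−d₁)
β = ln(0.225/0.111) / (3.9 − 1.7) = ln(2.027) / 2.2 = 0.7066 / 2.2 = 0.3212 km⁻¹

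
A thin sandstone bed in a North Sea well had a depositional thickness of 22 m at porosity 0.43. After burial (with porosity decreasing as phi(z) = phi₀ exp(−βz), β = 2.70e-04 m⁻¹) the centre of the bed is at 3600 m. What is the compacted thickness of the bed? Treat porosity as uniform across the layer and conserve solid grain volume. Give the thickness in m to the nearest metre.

15 m

Working in km (1 km = 1000 m; β in km⁻¹ = β in m⁻¹ × 1000):
Porosity at 3.6 km: phi = 0.43·exp(−0.27×3.6) = 0.1627
Solid-volume conservation: h(1−phi) = h₀(1−phi₀) ⇒ h = h₀·(1−phi₀)/(1−phi)
h = 0.022 × (1 − 0.43)/(1 − 0.1627) = 0.022 × 0.6807 = 0.0150 km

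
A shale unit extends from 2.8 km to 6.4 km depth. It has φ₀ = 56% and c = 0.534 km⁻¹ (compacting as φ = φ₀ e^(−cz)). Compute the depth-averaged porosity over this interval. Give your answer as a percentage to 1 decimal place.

5.6%

⟨φ⟩ = (1/(z₂−z₁)) ∫ φ₀ e^(−cz) dz = φ₀·(e^(−c·z₁) − e^(−c·z₂)) / (c·(z₂−z₁))
e^(−0.534×2.8) = 0.2242; e^(−0.534×6.4) = 0.0328
⟨φ⟩ = 0.56 × (0.2242 − 0.0328) / (0.534 × 3.6) = 0.56 × 0.0996 = 0.0558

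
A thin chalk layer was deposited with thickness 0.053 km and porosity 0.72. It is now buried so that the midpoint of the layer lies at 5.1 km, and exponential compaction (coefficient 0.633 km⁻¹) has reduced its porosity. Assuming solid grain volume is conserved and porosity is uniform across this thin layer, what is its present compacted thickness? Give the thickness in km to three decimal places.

0.015 km

Porosity at 5.1 km: phi = 0.72·exp(−0.633×5.1) = 0.0285
Solid-volume conservation: h(1−phi) = h₀(1−phi₀) ⇒ h = h₀·(1−phi₀)/(1−phi)
h = 0.053 × (1 − 0.72)/(1 − 0.0285) = 0.053 × 0.2882 = 0.0153 km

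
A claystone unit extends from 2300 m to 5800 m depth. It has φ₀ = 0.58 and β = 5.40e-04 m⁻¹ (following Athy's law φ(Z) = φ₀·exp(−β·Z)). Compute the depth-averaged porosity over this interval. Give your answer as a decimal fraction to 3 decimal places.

Working in km (1 km = 1000 m; β in km⁻¹ = β in m⁻¹ × 1000):
⟨φ⟩ = (1/(Z₂−Z₁)) ∫ φ₀ e^(−βZ) dZ = φ₀·(e^(−β·Z₁) − e^(−β·Z₂)) / (β·(Z₂−Z₁))
e^(−0.54×2.3) = 0.2888; e^(−0.54×5.8) = 0.0436
⟨φ⟩ = 0.58 × (0.2888 − 0.0436) / (0.54 × 3.5) = 0.58 × 0.1297 = 0.0752

0.075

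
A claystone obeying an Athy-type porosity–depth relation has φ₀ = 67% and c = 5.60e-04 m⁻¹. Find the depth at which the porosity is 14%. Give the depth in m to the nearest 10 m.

2800 m

Working in km (1 km = 1000 m; c in km⁻¹ = c in m⁻¹ × 1000):
Invert Athy's law: z = ln(φ₀/φ) / c
z = ln(0.67/0.14) / 0.56 = ln(4.786) / 0.56 = 1.5656 / 0.56 = 2.796 km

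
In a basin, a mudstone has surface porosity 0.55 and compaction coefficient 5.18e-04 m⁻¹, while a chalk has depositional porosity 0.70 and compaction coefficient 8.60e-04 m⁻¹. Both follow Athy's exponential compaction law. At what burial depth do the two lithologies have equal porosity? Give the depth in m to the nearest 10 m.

Working in km (1 km = 1000 m; k in km⁻¹ = k in m⁻¹ × 1000):
Set n₀ₐ e^(−kₐd) = n₀ᵦ e^(−kᵦd) ⇒ ln(n₀ₐ/n₀ᵦ) = (kₐ − kᵦ)·d
d = ln(0.55/0.7) / (0.518 − 0.86) = -0.2412 / -0.342 = 0.705 km

710 m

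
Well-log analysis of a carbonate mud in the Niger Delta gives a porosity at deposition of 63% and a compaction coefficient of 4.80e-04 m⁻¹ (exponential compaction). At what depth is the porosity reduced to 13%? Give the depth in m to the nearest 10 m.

3290 m

Working in km (1 km = 1000 m; c in km⁻¹ = c in m⁻¹ × 1000):
Invert Athy's law: z = ln(phi₀/phi) / c
z = ln(0.63/0.13) / 0.48 = ln(4.846) / 0.48 = 1.5782 / 0.48 = 3.288 km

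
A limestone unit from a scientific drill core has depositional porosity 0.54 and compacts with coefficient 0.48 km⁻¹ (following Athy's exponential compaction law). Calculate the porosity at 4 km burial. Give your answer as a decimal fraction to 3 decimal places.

φ = φ₀·exp(−c·z) = 0.54 × exp(−0.48 × 4) = 0.54 × exp(−1.92)
  = 0.54 × 0.1466 = 0.0792

0.079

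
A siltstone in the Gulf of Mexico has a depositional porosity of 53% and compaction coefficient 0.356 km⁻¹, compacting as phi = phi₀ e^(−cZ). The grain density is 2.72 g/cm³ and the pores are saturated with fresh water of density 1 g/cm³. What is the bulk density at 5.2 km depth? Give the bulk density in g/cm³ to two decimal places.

Porosity at depth: phi = 0.53·exp(−0.356×5.2) = 0.53×0.1570 = 0.0832
Bulk density: ρ_b = (1−phi)ρ_g + phi·ρ_f = 0.9168×2.72 + 0.0832×1
       = 2.494 + 0.083 = 2.577 g/cm³

2.58 g/cm³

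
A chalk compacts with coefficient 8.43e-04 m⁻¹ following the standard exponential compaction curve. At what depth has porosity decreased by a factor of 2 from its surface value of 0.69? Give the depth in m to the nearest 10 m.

820 m

Working in km (1 km = 1000 m; k in km⁻¹ = k in m⁻¹ × 1000):
n/n₀ = 1/2 ⇒ exp(−k·d) = 1/2 ⇒ d = ln(2) / k
d = 0.6931 / 0.843 = 0.822 km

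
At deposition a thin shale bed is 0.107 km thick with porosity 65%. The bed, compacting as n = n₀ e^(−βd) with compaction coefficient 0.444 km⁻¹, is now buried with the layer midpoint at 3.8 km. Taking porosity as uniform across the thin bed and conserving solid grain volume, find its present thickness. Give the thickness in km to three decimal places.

0.043 km

Porosity at 3.8 km: n = 0.65·exp(−0.444×3.8) = 0.1203
Solid-volume conservation: h(1−n) = h₀(1−n₀) ⇒ h = h₀·(1−n₀)/(1−n)
h = 0.107 × (1 − 0.65)/(1 − 0.1203) = 0.107 × 0.3979 = 0.0426 km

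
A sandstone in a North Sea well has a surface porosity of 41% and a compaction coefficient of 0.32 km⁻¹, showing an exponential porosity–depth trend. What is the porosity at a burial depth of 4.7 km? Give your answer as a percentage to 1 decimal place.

n = n₀·exp(−β·Z) = 0.41 × exp(−0.32 × 4.7) = 0.41 × exp(−1.504)
  = 0.41 × 0.2222 = 0.0911

9.1%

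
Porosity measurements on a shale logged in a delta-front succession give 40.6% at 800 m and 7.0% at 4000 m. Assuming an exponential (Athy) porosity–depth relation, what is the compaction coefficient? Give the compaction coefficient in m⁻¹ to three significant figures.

Working in km (1 km = 1000 m; k in km⁻¹ = k in m⁻¹ × 1000):
Athy: φ(Z) = φ₀ e^(−kZ) ⇒ φ₁/φ₂ = e^{k(Z₂−Z₁)} ⇒ k = ln(φ₁/φ₂)/(Z₂−Z₁)
k = ln(0.406/0.07) / (4 − 0.8) = ln(5.8) / 3.2 = 1.7579 / 3.2 = 0.5493 km⁻¹

0.000549 m⁻¹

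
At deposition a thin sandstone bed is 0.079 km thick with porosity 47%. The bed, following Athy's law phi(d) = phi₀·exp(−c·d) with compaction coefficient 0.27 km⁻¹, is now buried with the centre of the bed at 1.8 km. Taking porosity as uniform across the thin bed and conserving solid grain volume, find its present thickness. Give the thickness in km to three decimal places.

0.059 km

Porosity at 1.8 km: phi = 0.47·exp(−0.27×1.8) = 0.2891
Solid-volume conservation: h(1−phi) = h₀(1−phi₀) ⇒ h = h₀·(1−phi₀)/(1−phi)
h = 0.079 × (1 − 0.47)/(1 − 0.2891) = 0.079 × 0.7455 = 0.0589 km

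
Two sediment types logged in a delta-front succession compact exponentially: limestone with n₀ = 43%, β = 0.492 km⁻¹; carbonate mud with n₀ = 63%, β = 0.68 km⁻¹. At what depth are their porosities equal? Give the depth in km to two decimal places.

Set n₀ₐ e^(−βₐd) = n₀ᵦ e^(−βᵦd) ⇒ ln(n₀ₐ/n₀ᵦ) = (βₐ − βᵦ)·d
d = ln(0.43/0.63) / (0.492 − 0.68) = -0.3819 / -0.188 = 2.032 km

2.03 km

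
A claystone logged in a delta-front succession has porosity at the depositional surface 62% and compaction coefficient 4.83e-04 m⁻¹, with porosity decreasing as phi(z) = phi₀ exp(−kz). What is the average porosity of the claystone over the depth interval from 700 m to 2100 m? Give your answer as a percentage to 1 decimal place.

32.1%

Working in km (1 km = 1000 m; k in km⁻¹ = k in m⁻¹ × 1000):
⟨phi⟩ = (1/(z₂−z₁)) ∫ phi₀ e^(−kz) dz = phi₀·(e^(−k·z₁) − e^(−k·z₂)) / (k·(z₂−z₁))
e^(−0.483×0.7) = 0.7131; e^(−0.483×2.1) = 0.3627
⟨phi⟩ = 0.62 × (0.7131 − 0.3627) / (0.483 × 1.4) = 0.62 × 0.5183 = 0.3213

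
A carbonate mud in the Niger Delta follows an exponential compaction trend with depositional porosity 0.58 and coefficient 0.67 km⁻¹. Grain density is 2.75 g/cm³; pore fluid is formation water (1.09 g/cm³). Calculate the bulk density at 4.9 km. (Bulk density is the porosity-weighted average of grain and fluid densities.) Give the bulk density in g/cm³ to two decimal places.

2.71 g/cm³

Porosity at depth: n = 0.58·exp(−0.67×4.9) = 0.58×0.0375 = 0.0218
Bulk density: ρ_b = (1−n)ρ_g + n·ρ_f = 0.9782×2.75 + 0.0218×1.09
       = 2.690 + 0.024 = 2.714 g/cm³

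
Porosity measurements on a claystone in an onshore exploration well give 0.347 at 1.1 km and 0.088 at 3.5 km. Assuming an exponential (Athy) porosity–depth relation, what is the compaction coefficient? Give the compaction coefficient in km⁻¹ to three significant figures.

0.572 km⁻¹

Athy: n(Z) = n₀ e^(−βZ) ⇒ n₁/n₂ = e^{β(Z₂−Z₁)} ⇒ β = ln(n₁/n₂)/(Z₂−Z₁)
β = ln(0.347/0.088) / (3.5 − 1.1) = ln(3.943) / 2.4 = 1.3720 / 2.4 = 0.5717 km⁻¹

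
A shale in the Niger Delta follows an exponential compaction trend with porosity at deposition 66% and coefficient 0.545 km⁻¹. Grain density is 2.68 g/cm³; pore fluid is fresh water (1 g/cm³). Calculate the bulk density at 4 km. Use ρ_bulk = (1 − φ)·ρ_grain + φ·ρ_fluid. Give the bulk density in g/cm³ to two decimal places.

Porosity at depth: n = 0.66·exp(−0.545×4) = 0.66×0.1130 = 0.0746
Bulk density: ρ_b = (1−n)ρ_g + n·ρ_f = 0.9254×2.68 + 0.0746×1
       = 2.480 + 0.075 = 2.555 g/cm³

2.55 g/cm³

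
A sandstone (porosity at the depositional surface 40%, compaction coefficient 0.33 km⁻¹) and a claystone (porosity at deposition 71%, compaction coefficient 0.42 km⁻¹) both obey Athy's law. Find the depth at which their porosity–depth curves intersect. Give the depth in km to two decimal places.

6.38 km

Set φ₀ₐ e^(−cₐd) = φ₀ᵦ e^(−cᵦd) ⇒ ln(φ₀ₐ/φ₀ᵦ) = (cₐ − cᵦ)·d
d = ln(0.4/0.71) / (0.33 − 0.42) = -0.5738 / -0.09 = 6.376 km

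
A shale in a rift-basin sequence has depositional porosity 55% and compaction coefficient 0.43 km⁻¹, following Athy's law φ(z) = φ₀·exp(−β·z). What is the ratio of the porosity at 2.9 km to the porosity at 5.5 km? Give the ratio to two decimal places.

3.06

φ(z₁)/φ(z₂) = e^(−β·z₁)/e^(−β·z₂) = e^{β(z₂−z₁)}
= exp(0.43 × 2.6) = exp(1.118) = 3.0587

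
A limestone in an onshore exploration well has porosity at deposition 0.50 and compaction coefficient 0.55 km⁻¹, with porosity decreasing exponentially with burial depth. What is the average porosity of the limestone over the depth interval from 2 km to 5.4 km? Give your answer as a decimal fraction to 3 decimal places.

⟨phi⟩ = (1/(z₂−z₁)) ∫ phi₀ e^(−βz) dz = phi₀·(e^(−β·z₁) − e^(−β·z₂)) / (β·(z₂−z₁))
e^(−0.55×2) = 0.3329; e^(−0.55×5.4) = 0.0513
⟨phi⟩ = 0.5 × (0.3329 − 0.0513) / (0.55 × 3.4) = 0.5 × 0.1506 = 0.0753

0.075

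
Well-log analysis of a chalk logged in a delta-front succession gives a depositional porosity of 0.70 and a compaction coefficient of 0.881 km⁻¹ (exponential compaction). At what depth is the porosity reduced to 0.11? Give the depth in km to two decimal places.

2.10 km

Invert Athy's law: Z = ln(φ₀/φ) / k
Z = ln(0.7/0.11) / 0.881 = ln(6.364) / 0.881 = 1.8506 / 0.881 = 2.101 km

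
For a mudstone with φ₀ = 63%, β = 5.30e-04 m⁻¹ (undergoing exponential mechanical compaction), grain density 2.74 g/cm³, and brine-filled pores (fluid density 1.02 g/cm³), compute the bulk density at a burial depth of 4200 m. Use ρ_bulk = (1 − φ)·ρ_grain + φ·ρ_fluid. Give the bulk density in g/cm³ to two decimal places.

2.62 g/cm³

Working in km (1 km = 1000 m; β in km⁻¹ = β in m⁻¹ × 1000):
Porosity at depth: φ = 0.63·exp(−0.53×4.2) = 0.63×0.1080 = 0.0680
Bulk density: ρ_b = (1−φ)ρ_g + φ·ρ_f = 0.9320×2.74 + 0.0680×1.02
       = 2.554 + 0.069 = 2.623 g/cm³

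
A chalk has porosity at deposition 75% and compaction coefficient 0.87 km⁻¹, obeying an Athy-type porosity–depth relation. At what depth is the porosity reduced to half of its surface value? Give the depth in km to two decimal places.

0.80 km

φ/φ₀ = 1/2 ⇒ exp(−c·z) = 1/2 ⇒ z = ln(2) / c
z = 0.6931 / 0.87 = 0.797 km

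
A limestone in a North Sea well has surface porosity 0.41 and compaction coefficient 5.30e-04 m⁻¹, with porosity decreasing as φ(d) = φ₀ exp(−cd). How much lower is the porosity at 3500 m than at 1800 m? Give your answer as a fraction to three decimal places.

0.094

Working in km (1 km = 1000 m; c in km⁻¹ = c in m⁻¹ × 1000):
φ(1.8) = 0.41·e^(−0.53×1.8) = 0.1579
φ(3.5) = 0.41·e^(−0.53×3.5) = 0.0641
Δφ = 0.1579 − 0.0641 = 0.0938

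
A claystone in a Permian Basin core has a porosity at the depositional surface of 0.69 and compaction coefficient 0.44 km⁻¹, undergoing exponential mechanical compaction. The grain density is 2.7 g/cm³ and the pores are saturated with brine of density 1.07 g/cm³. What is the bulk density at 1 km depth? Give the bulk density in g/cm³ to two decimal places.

Porosity at depth: n = 0.69·exp(−0.44×1) = 0.69×0.6440 = 0.4444
Bulk density: ρ_b = (1−n)ρ_g + n·ρ_f = 0.5556×2.7 + 0.4444×1.07
       = 1.500 + 0.475 = 1.976 g/cm³

1.98 g/cm³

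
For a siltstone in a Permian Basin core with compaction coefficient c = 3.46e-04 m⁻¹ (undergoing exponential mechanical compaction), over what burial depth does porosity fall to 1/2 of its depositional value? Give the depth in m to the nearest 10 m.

Working in km (1 km = 1000 m; c in km⁻¹ = c in m⁻¹ × 1000):
phi/phi₀ = 1/2 ⇒ exp(−c·d) = 1/2 ⇒ d = ln(2) / c
d = 0.6931 / 0.346 = 2.003 km

2000 m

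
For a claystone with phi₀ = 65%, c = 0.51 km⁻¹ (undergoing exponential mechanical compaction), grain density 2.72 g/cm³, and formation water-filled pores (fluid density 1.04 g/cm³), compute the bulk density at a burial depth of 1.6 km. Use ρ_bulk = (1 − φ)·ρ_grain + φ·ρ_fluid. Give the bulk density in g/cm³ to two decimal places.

2.24 g/cm³

Porosity at depth: phi = 0.65·exp(−0.51×1.6) = 0.65×0.4422 = 0.2874
Bulk density: ρ_b = (1−phi)ρ_g + phi·ρ_f = 0.7126×2.72 + 0.2874×1.04
       = 1.938 + 0.299 = 2.237 g/cm³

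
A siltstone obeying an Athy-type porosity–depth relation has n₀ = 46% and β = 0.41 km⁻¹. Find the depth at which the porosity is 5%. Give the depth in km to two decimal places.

5.41 km

Invert Athy's law: Z = ln(n₀/n) / β
Z = ln(0.46/0.05) / 0.41 = ln(9.2) / 0.41 = 2.2192 / 0.41 = 5.413 km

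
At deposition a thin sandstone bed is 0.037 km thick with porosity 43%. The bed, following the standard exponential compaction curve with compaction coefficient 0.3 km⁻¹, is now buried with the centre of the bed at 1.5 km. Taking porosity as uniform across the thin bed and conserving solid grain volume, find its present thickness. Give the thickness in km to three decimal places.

0.029 km

Porosity at 1.5 km: phi = 0.43·exp(−0.3×1.5) = 0.2742
Solid-volume conservation: h(1−phi) = h₀(1−phi₀) ⇒ h = h₀·(1−phi₀)/(1−phi)
h = 0.037 × (1 − 0.43)/(1 − 0.2742) = 0.037 × 0.7853 = 0.0291 km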